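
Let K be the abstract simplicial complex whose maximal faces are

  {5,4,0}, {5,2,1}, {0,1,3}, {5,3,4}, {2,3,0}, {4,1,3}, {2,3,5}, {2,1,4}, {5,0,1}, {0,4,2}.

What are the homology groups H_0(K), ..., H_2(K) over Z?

We work with the vertex ordering 0 < 1 < 2 < 3 < 4 < 5. The simplices of K, each written with vertices in increasing order, are:

  0-simplices (6): [0], [1], [2], [3], [4], [5]
  1-simplices (15): [0,1], [0,2], [0,3], [0,4], [0,5], [1,2], [1,3], [1,4], [1,5], [2,3], [2,4], [2,5], [3,4], [3,5], [4,5]
  2-simplices (10): [0,1,3], [0,1,5], [0,2,3], [0,2,4], [0,4,5], [1,2,4], [1,2,5], [1,3,4], [2,3,5], [3,4,5]

so the chain groups are C_0 ≅ Z^6, C_1 ≅ Z^15, C_2 ≅ Z^10.

The boundary map ∂_1: C_1 → C_0 sends each edge [p,q] (with p < q) to q − p.
As a 6×15 matrix over Z this has rank 5, with invariant factors (1,1,1,1,1).

Boundary ∂_2: C_2 → C_1 acts by ∂[p,q,r] = [q,r] − [p,r] + [p,q]. For instance
  ∂[2,3,5] = [3,5] − [2,5] + [2,3],
  ∂[3,4,5] = [4,5] − [3,5] + [3,4].
This gives a 15×10 integer matrix of rank 10; reducing to Smith normal form yields diagonal entries (1,1,1,1,1,1,1,1,1,2).

Now H_k = ker ∂_k / im ∂_{k+1}, so:

  H_0: rank C_0 − rank ∂_1 = 6 − 5 = 1, and the invariant factors of ∂_1 are all 1, so H_0 = Z.
  H_1: rank ker ∂_1 − rank ∂_2 = (15 − 5) − 10 = 0, and ∂_2 has invariant factor 2 > 1, so H_1 = Z/2.
  H_2: rank ker ∂_2 − rank ∂_3 = (10 − 10) − 0 = 0, and there is no ∂_3, so H_2 = 0.

H_0 = Z,  H_1 = Z/2,  H_2 = 0.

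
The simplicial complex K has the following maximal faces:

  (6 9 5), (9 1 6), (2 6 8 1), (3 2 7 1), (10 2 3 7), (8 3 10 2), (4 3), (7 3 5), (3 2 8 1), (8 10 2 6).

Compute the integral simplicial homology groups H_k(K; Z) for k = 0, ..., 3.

H_0 = Z,  H_1 = Z,  H_2 = 0,  H_3 = 0.

Fix the vertex order 1 < 2 < 3 < 4 < 5 < 6 < 7 < 8 < 9 < 10 and write every simplex with vertices in increasing order. Then dim K = 3 and the simplices of K are:

  0-simplices (10): [1], [2], [3], [4], [5], [6], [7], [8], [9], [10]
  1-simplices (24): (24 of them)
  2-simplices (20): (20 of them)
  3-simplices (6): [1,2,3,7], [1,2,3,8], [1,2,6,8], [2,3,7,10], [2,3,8,10], [2,6,8,10]

so the chain groups are C_0 ≅ Z^10, C_1 ≅ Z^24, C_2 ≅ Z^20, C_3 ≅ Z^6.

The boundary map ∂_1: C_1 → C_0 is given by ∂[p,q] = [q] − [p].
This gives a 10×24 integer matrix of rank 9; reducing to Smith normal form yields diagonal entries (1,1,1,1,1,1,1,1,1).

∂_2: C_2 → C_1 maps a triangle to the signed sum of its edges. For instance
  ∂[1,6,9] = [6,9] − [1,9] + [1,6],
  ∂[1,2,7] = [2,7] − [1,7] + [1,2].
The resulting 24×20 matrix has rank 14, and its Smith normal form has invariant factors (1,1,1,1,1,1,1,1,1,1,1,1,1,1).

Boundary ∂_3: C_3 → C_2 sends each 3-simplex σ to the alternating sum Σ_i (−1)^i (σ with its i-th vertex removed). For instance
  ∂[1,2,6,8] = [2,6,8] − [1,6,8] + [1,2,8] − [1,2,6],
  ∂[2,3,7,10] = [3,7,10] − [2,7,10] + [2,3,10] − [2,3,7].
The resulting 20×6 matrix has rank 6, and its Smith normal form has invariant factors (1,1,1,1,1,1).

Now H_k = ker ∂_k / im ∂_{k+1}, so:

  H_0: rank C_0 − rank ∂_1 = 10 − 9 = 1, and the invariant factors of ∂_1 are all 1, so H_0 = Z.
  H_1: rank ker ∂_1 − rank ∂_2 = (24 − 9) − 14 = 1, and the invariant factors of ∂_2 are all 1, so H_1 = Z.
  H_2: rank ker ∂_2 − rank ∂_3 = (20 − 14) − 6 = 0, and the invariant factors of ∂_3 are all 1, so H_2 = 0.
  H_3: rank ker ∂_3 − rank ∂_4 = (6 − 6) − 0 = 0, and there is no ∂_4, so H_3 = 0.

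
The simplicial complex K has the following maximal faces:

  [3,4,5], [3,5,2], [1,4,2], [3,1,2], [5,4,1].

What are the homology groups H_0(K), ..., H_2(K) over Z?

We work with the vertex ordering 1 < 2 < 3 < 4 < 5. The simplices of K, each written with vertices in increasing order, are:

  0-simplices (5): [1], [2], [3], [4], [5]
  1-simplices (10): [1,2], [1,3], [1,4], [1,5], [2,3], [2,4], [2,5], [3,4], [3,5], [4,5]
  2-simplices (5): [1,2,3], [1,2,4], [1,4,5], [2,3,5], [3,4,5]

giving chain groups C_0 ≅ Z^5, C_1 ≅ Z^10, C_2 ≅ Z^5.

∂_1: C_1 → C_0 sends each edge [p,q] (with p < q) to q − p.
The 5×10 boundary matrix has rank 4 and Smith normal form diag(1,1,1,1).

∂_2: C_2 → C_1 sends each 2-simplex [p,q,r] to [q,r] − [p,r] + [p,q]. For instance
  ∂[2,3,5] = [3,5] − [2,5] + [2,3],
  ∂[1,2,3] = [2,3] − [1,3] + [1,2].
The resulting 10×5 matrix has rank 5, and its Smith normal form has invariant factors (1,1,1,1,1).

Computing H_k = (kernel of ∂_k) / (image of ∂_{k+1}):

  H_0: rank C_0 − rank ∂_1 = 5 − 4 = 1, and the invariant factors of ∂_1 are all 1, so H_0 = Z.
  H_1: rank ker ∂_1 − rank ∂_2 = (10 − 4) − 5 = 1, and the invariant factors of ∂_2 are all 1, so H_1 = Z.
  H_2: rank ker ∂_2 − rank ∂_3 = (5 − 5) − 0 = 0, and there is no ∂_3, so H_2 = 0.

As a check, the Euler characteristic is 5 − 10 + 5 = 0, which agrees with 1 − 1 + 0 = 0.

H_0 ≅ Z,  H_1 ≅ Z,  H_2 = 0.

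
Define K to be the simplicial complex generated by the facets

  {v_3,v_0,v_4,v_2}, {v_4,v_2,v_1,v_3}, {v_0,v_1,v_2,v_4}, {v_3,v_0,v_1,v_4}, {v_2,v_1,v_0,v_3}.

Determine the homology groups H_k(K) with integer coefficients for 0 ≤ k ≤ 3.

Order the vertices as v_0 < v_1 < v_2 < v_3 < v_4. Listing each simplex with vertices in this order, K has dimension 3 with simplices:

  0-simplices (5): [v_0], [v_1], [v_2], [v_3], [v_4]
  1-simplices (10): [v_0,v_1], [v_0,v_2], [v_0,v_3], [v_0,v_4], [v_1,v_2], [v_1,v_3], [v_1,v_4], [v_2,v_3], [v_2,v_4], [v_3,v_4]
  2-simplices (10): [v_0,v_1,v_2], [v_0,v_1,v_3], [v_0,v_1,v_4], [v_0,v_2,v_3], [v_0,v_2,v_4], [v_0,v_3,v_4], [v_1,v_2,v_3], [v_1,v_2,v_4], [v_1,v_3,v_4], [v_2,v_3,v_4]
  3-simplices (5): [v_0,v_1,v_2,v_3], [v_0,v_1,v_2,v_4], [v_0,v_1,v_3,v_4], [v_0,v_2,v_3,v_4], [v_1,v_2,v_3,v_4]

so the chain groups are C_0 ≅ Z^5, C_1 ≅ Z^10, C_2 ≅ Z^10, C_3 ≅ Z^5.

Boundary ∂_1: C_1 → C_0 sends each edge [p,q] (with p < q) to q − p. For instance
  ∂[v_0,v_3] = [v_3] − [v_0].
The 5×10 boundary matrix has rank 4 and Smith normal form diag(1,1,1,1).

The boundary map ∂_2: C_2 → C_1 acts by ∂[p,q,r] = [q,r] − [p,r] + [p,q]. For instance
  ∂[v_0,v_3,v_4] = [v_3,v_4] − [v_0,v_4] + [v_0,v_3],
  ∂[v_0,v_1,v_3] = [v_1,v_3] − [v_0,v_3] + [v_0,v_1].
The 10×10 boundary matrix has rank 6 and Smith normal form diag(1,1,1,1,1,1).

Boundary ∂_3: C_3 → C_2 sends each 3-simplex σ to the alternating sum Σ_i (−1)^i (σ with its i-th vertex removed). For instance
  ∂[v_0,v_1,v_3,v_4] = [v_1,v_3,v_4] − [v_0,v_3,v_4] + [v_0,v_1,v_4] − [v_0,v_1,v_3],
  ∂[v_0,v_1,v_2,v_3] = [v_1,v_2,v_3] − [v_0,v_2,v_3] + [v_0,v_1,v_3] − [v_0,v_1,v_2].
The resulting 10×5 matrix has rank 4, and its Smith normal form has invariant factors (1,1,1,1).

Reading off H_k = ker ∂_k / im ∂_{k+1}:

  H_0: rank C_0 − rank ∂_1 = 5 − 4 = 1, and the invariant factors of ∂_1 are all 1, so H_0 = Z.
  H_1: rank ker ∂_1 − rank ∂_2 = (10 − 4) − 6 = 0, and the invariant factors of ∂_2 are all 1, so H_1 = 0.
  H_2: rank ker ∂_2 − rank ∂_3 = (10 − 6) − 4 = 0, and the invariant factors of ∂_3 are all 1, so H_2 = 0.
  H_3: rank ker ∂_3 − rank ∂_4 = (5 − 4) − 0 = 1, and there is no ∂_4, so H_3 = Z.

As a check, the Euler characteristic is 5 − 10 + 10 − 5 = 0, which agrees with 1 − 0 + 0 − 1 = 0.

H_0 ≅ Z,  H_1 = 0,  H_2 = 0,  H_3 ≅ Z.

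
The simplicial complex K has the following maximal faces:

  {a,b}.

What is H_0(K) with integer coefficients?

H_0 ≅ Z.

Order the vertices as a < b. Listing each simplex with vertices in this order, K has dimension 1 with simplices:

  0-simplices (2): a, b
  1-simplices (1): ab

Hence C_0 ≅ Z^2, C_1 ≅ Z^1.

∂_1: C_1 → C_0 is given by ∂[p,q] = [q] − [p]. For instance
  ∂ab = b − a.
The 2×1 boundary matrix has rank 1 and Smith normal form diag(1).

Reading off H_k = ker ∂_k / im ∂_{k+1}:

  H_0: rank C_0 − rank ∂_1 = 2 − 1 = 1, and the invariant factors of ∂_1 are all 1, so H_0 = Z.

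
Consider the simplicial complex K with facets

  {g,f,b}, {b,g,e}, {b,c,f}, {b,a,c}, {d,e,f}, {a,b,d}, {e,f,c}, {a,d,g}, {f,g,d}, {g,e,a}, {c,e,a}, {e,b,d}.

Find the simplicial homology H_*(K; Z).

Fix the vertex order a < b < c < d < e < f < g and write every simplex with vertices in increasing order. Then dim K = 2 and the simplices of K are:

  0-simplices (7): a, b, c, d, e, f, g
  1-simplices (18): ab, ac, ad, ae, ag, bc, bd, be, bf, bg, ce, cf, de, df, dg, ef, eg, fg
  2-simplices (12): abc, abd, ace, adg, aeg, bcf, bde, beg, bfg, cef, def, dfg

so the chain groups are C_0 ≅ Z^7, C_1 ≅ Z^18, C_2 ≅ Z^12.

The boundary map ∂_1: C_1 → C_0 is given by ∂[p,q] = [q] − [p].
The resulting 7×18 matrix has rank 6, and its Smith normal form has invariant factors (1,1,1,1,1,1).

The boundary map ∂_2: C_2 → C_1 acts by ∂[p,q,r] = [q,r] − [p,r] + [p,q]. For instance
  ∂bfg = fg − bg + bf,
  ∂adg = dg − ag + ad.
As a 18×12 matrix over Z this has rank 12, with invariant factors (1,1,1,1,1,1,1,1,1,1,1,2).

Now H_k = ker ∂_k / im ∂_{k+1}, so:

  H_0: rank C_0 − rank ∂_1 = 7 − 6 = 1, and the invariant factors of ∂_1 are all 1, so H_0 ≅ Z.
  H_1: rank ker ∂_1 − rank ∂_2 = (18 − 6) − 12 = 0, and ∂_2 has invariant factor 2 > 1, so H_1 ≅ Z/2.
  H_2: rank ker ∂_2 − rank ∂_3 = (12 − 12) − 0 = 0, and there is no ∂_3, so H_2 ≅ 0.

H_0 ≅ Z,  H_1 ≅ Z/2,  H_2 = 0.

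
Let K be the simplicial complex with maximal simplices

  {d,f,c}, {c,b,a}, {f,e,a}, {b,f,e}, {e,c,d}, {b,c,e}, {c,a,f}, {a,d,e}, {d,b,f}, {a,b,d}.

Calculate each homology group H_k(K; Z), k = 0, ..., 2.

K has 6 vertices, 15 edges, 10 triangles.
rank ∂_0 = 0, rank ∂_1 = 5 ⇒ b_0 = 6 − 0 − 5 = 1; all invariant factors of ∂_1 are 1 so no torsion. So H_0 = Z.
rank ∂_1 = 5, rank ∂_2 = 10 ⇒ b_1 = 15 − 5 − 10 = 0; ∂_2 has invariant factor(s) [2] giving torsion. So H_1 = Z/2.
rank ∂_2 = 10, rank ∂_3 = 0 ⇒ b_2 = 10 − 10 − 0 = 0. So H_2 = 0.

H_0 ≅ Z,  H_1 ≅ Z/2,  H_2 = 0.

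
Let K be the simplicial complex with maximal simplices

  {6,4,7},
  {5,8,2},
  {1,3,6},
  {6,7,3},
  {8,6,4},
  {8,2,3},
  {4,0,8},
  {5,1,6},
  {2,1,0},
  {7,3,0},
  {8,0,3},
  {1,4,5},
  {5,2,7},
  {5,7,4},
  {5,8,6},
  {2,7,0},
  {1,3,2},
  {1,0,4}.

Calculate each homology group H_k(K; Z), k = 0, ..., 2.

Order the vertices as 0 < 1 < 2 < 3 < 4 < 5 < 6 < 7 < 8. Listing each simplex with vertices in this order, K has dimension 2 with simplices:

  0-simplices (9): [0], [1], [2], [3], [4], [5], [6], [7], [8]
  1-simplices (27): (27 of them)
  2-simplices (18): [0,1,2], [0,1,4], [0,2,7], [0,3,7], [0,3,8], [0,4,8], [1,2,3], [1,3,6], [1,4,5], [1,5,6], [2,3,8], [2,5,7], [2,5,8], [3,6,7], [4,5,7], [4,6,7], [4,6,8], [5,6,8]

giving chain groups C_0 ≅ Z^9, C_1 ≅ Z^27, C_2 ≅ Z^18.

The boundary map ∂_1: C_1 → C_0 maps an edge to its endpoints' difference, ∂[p,q] = q − p. For instance
  ∂[2,8] = [8] − [2].
The 9×27 boundary matrix has rank 8 and Smith normal form diag(1,1,1,1,1,1,1,1).

The boundary map ∂_2: C_2 → C_1 maps a triangle to the signed sum of its edges. For instance
  ∂[5,6,8] = [6,8] − [5,8] + [5,6],
  ∂[2,3,8] = [3,8] − [2,8] + [2,3].
This gives a 27×18 integer matrix of rank 18; reducing to Smith normal form yields diagonal entries (1,1,1,1,1,1,1,1,1,1,1,1,1,1,1,1,1,2).

From H_k ≅ ker(∂_k) / im(∂_{k+1}) we obtain:

  H_0: rank C_0 − rank ∂_1 = 9 − 8 = 1, and the invariant factors of ∂_1 are all 1, so H_0 ≅ Z.
  H_1: rank ker ∂_1 − rank ∂_2 = (27 − 8) − 18 = 1, and ∂_2 has invariant factor 2 > 1, so H_1 ≅ Z ⊕ Z/2.
  H_2: rank ker ∂_2 − rank ∂_3 = (18 − 18) − 0 = 0, and there is no ∂_3, so H_2 ≅ 0.

(K is a triangulation of the Klein bottle.)

H_0 ≅ Z,  H_1 ≅ Z ⊕ Z/2,  H_2 = 0.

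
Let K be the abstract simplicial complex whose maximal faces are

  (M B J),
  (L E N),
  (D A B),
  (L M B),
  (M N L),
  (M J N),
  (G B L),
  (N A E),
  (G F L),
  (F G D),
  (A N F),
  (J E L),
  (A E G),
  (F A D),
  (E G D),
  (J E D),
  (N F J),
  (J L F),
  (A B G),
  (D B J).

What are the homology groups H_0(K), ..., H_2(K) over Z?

We work with the vertex ordering A < B < D < E < F < G < J < L < M < N. The simplices of K, each written with vertices in increasing order, are:

  0-simplices (10): A, B, D, E, F, G, J, L, M, N
  1-simplices (30): AB, AD, AE, AF, AG, AN, BD, BG, BJ, BL, BM, DE, DF, DG, DJ, EG, EJ, EL, EN, FG, FJ, FL, FN, GL, JL, JM, JN, LM, LN, MN
  2-simplices (20): ABD, ABG, ADF, AEG, AEN, AFN, BDJ, BGL, BJM, BLM, DEG, DEJ, DFG, EJL, ELN, FGL, FJL, FJN, JMN, LMN

so the chain groups are C_0 ≅ Z^10, C_1 ≅ Z^30, C_2 ≅ Z^20.

Boundary ∂_1: C_1 → C_0 is given by ∂[p,q] = [q] − [p].
The resulting 10×30 matrix has rank 9, and its Smith normal form has invariant factors (1,1,1,1,1,1,1,1,1).

∂_2: C_2 → C_1 sends each 2-simplex [p,q,r] to [q,r] − [p,r] + [p,q]. For instance
  ∂AEN = EN − AN + AE,
  ∂ABG = BG − AG + AB.
The 30×20 boundary matrix has rank 20 and Smith normal form diag(1,1,1,1,1,1,1,1,1,1,1,1,1,1,1,1,1,1,1,2).

Reading off H_k = ker ∂_k / im ∂_{k+1}:

  H_0: rank C_0 − rank ∂_1 = 10 − 9 = 1, and the invariant factors of ∂_1 are all 1, so H_0 ≅ Z.
  H_1: rank ker ∂_1 − rank ∂_2 = (30 − 9) − 20 = 1, and ∂_2 has invariant factor 2 > 1, so H_1 ≅ Z ⊕ Z/2.
  H_2: rank ker ∂_2 − rank ∂_3 = (20 − 20) − 0 = 0, and there is no ∂_3, so H_2 ≅ 0.

H_0 = Z,  H_1 = Z ⊕ Z/2,  H_2 = 0.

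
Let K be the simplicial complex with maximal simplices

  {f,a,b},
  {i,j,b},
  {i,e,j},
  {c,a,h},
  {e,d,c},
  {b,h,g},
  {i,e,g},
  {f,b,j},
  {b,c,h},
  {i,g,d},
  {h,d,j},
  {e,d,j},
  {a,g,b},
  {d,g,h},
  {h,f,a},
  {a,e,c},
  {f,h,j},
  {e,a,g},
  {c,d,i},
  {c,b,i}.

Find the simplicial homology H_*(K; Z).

H_0 = Z,  H_1 = Z ⊕ Z_2,  H_2 = 0.

Order the vertices as a < b < c < d < e < f < g < h < i < j. Listing each simplex with vertices in this order, K has dimension 2 with simplices:

  0-simplices (10): a, b, c, d, e, f, g, h, i, j
  1-simplices (30): ab, ac, ae, af, ag, ah, bc, bf, bg, bh, bi, bj, cd, ce, ch, ci, de, dg, dh, di, dj, eg, ei, ej, fh, fj, gh, gi, hj, ij
  2-simplices (20): abf, abg, ace, ach, aeg, afh, bch, bci, bfj, bgh, bij, cde, cdi, dej, dgh, dgi, dhj, egi, eij, fhj

giving chain groups C_0 ≅ Z^10, C_1 ≅ Z^30, C_2 ≅ Z^20.

∂_1: C_1 → C_0 sends each edge [p,q] (with p < q) to q − p. For instance
  ∂ei = i − e.
The resulting 10×30 matrix has rank 9, and its Smith normal form has invariant factors (1,1,1,1,1,1,1,1,1).

Boundary ∂_2: C_2 → C_1 maps a triangle to the signed sum of its edges. For instance
  ∂fhj = hj − fj + fh,
  ∂dej = ej − dj + de.
This gives a 30×20 integer matrix of rank 20; reducing to Smith normal form yields diagonal entries (1,1,1,1,1,1,1,1,1,1,1,1,1,1,1,1,1,1,1,2).

Computing H_k = (kernel of ∂_k) / (image of ∂_{k+1}):

  H_0: rank C_0 − rank ∂_1 = 10 − 9 = 1, and the invariant factors of ∂_1 are all 1, so H_0 ≅ Z.
  H_1: rank ker ∂_1 − rank ∂_2 = (30 − 9) − 20 = 1, and ∂_2 has invariant factor 2 > 1, so H_1 ≅ Z ⊕ Z_2.
  H_2: rank ker ∂_2 − rank ∂_3 = (20 − 20) − 0 = 0, and there is no ∂_3, so H_2 ≅ 0.

As a check, the Euler characteristic is 10 − 30 + 20 = 0, which agrees with 1 − 1 + 0 = 0.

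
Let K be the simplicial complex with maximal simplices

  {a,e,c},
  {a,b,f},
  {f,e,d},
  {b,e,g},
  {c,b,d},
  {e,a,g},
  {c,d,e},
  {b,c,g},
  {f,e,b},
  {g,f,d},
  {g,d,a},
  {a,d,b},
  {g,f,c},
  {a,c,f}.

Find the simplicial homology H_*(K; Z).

Order the vertices as a < b < c < d < e < f < g. Listing each simplex with vertices in this order, K has dimension 2 with simplices:

  0-simplices (7): a, b, c, d, e, f, g
  1-simplices (21): ab, ac, ad, ae, af, ag, bc, bd, be, bf, bg, cd, ce, cf, cg, de, df, dg, ef, eg, fg
  2-simplices (14): abd, abf, ace, acf, adg, aeg, bcd, bcg, bef, beg, cde, cfg, def, dfg

Hence C_0 ≅ Z^7, C_1 ≅ Z^21, C_2 ≅ Z^14.

Boundary ∂_1: C_1 → C_0 maps an edge to its endpoints' difference, ∂[p,q] = q − p. For instance
  ∂cf = f − c.
As a 7×21 matrix over Z this has rank 6, with invariant factors (1,1,1,1,1,1).

∂_2: C_2 → C_1 maps a triangle to the signed sum of its edges. For instance
  ∂cde = de − ce + cd,
  ∂abf = bf − af + ab.
As a 21×14 matrix over Z this has rank 13, with invariant factors (1,1,1,1,1,1,1,1,1,1,1,1,1).

Reading off H_k = ker ∂_k / im ∂_{k+1}:

  H_0: rank C_0 − rank ∂_1 = 7 − 6 = 1, and the invariant factors of ∂_1 are all 1, so H_0 ≅ Z.
  H_1: rank ker ∂_1 − rank ∂_2 = (21 − 6) − 13 = 2, and the invariant factors of ∂_2 are all 1, so H_1 ≅ Z^2.
  H_2: rank ker ∂_2 − rank ∂_3 = (14 − 13) − 0 = 1, and there is no ∂_3, so H_2 ≅ Z.

H_0 = Z,  H_1 = Z^2,  H_2 = Z.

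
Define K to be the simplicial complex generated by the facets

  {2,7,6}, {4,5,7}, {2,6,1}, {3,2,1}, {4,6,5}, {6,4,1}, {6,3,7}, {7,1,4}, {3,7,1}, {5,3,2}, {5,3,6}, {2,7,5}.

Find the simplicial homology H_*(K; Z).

Take the total order 1 < 2 < 3 < 4 < 5 < 6 < 7 on the vertex set. Then K (dimension 2) consists of the simplices:

  0-simplices (7): [1], [2], [3], [4], [5], [6], [7]
  1-simplices (18): [1,2], [1,3], [1,4], [1,6], [1,7], [2,3], [2,5], [2,6], [2,7], [3,5], [3,6], [3,7], [4,5], [4,6], [4,7], [5,6], [5,7], [6,7]
  2-simplices (12): [1,2,3], [1,2,6], [1,3,7], [1,4,6], [1,4,7], [2,3,5], [2,5,7], [2,6,7], [3,5,6], [3,6,7], [4,5,6], [4,5,7]

giving chain groups C_0 ≅ Z^7, C_1 ≅ Z^18, C_2 ≅ Z^12.

The boundary map ∂_1: C_1 → C_0 maps an edge to its endpoints' difference, ∂[p,q] = q − p.
The 7×18 boundary matrix has rank 6 and Smith normal form diag(1,1,1,1,1,1).

∂_2: C_2 → C_1 maps a triangle to the signed sum of its edges. For instance
  ∂[3,6,7] = [6,7] − [3,7] + [3,6],
  ∂[4,5,7] = [5,7] − [4,7] + [4,5].
The 18×12 boundary matrix has rank 12 and Smith normal form diag(1,1,1,1,1,1,1,1,1,1,1,2).

Reading off H_k = ker ∂_k / im ∂_{k+1}:

  H_0: rank C_0 − rank ∂_1 = 7 − 6 = 1, and the invariant factors of ∂_1 are all 1, so H_0 = Z.
  H_1: rank ker ∂_1 − rank ∂_2 = (18 − 6) − 12 = 0, and ∂_2 has invariant factor 2 > 1, so H_1 = Z/2.
  H_2: rank ker ∂_2 − rank ∂_3 = (12 − 12) − 0 = 0, and there is no ∂_3, so H_2 = 0.

As a check, the Euler characteristic is 7 − 18 + 12 = 1, which agrees with 1 − 0 + 0 = 1.

H_0 = Z,  H_1 = Z/2,  H_2 = 0.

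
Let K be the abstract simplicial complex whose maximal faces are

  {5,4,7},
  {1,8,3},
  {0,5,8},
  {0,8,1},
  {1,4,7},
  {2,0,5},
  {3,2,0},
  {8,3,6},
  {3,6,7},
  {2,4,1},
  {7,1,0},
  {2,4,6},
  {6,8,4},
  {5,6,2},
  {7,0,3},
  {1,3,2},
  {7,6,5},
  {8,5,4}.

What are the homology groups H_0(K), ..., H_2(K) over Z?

Fix the vertex order 0 < 1 < 2 < 3 < 4 < 5 < 6 < 7 < 8 and write every simplex with vertices in increasing order. Then dim K = 2 and the simplices of K are:

  0-simplices (9): [0], [1], [2], [3], [4], [5], [6], [7], [8]
  1-simplices (27): (27 of them)
  2-simplices (18): [0,1,7], [0,1,8], [0,2,3], [0,2,5], [0,3,7], [0,5,8], [1,2,3], [1,2,4], [1,3,8], [1,4,7], [2,4,6], [2,5,6], [3,6,7], [3,6,8], [4,5,7], [4,5,8], [4,6,8], [5,6,7]

Hence C_0 ≅ Z^9, C_1 ≅ Z^27, C_2 ≅ Z^18.

The boundary map ∂_1: C_1 → C_0 is given by ∂[p,q] = [q] − [p]. For instance
  ∂[4,7] = [7] − [4].
The resulting 9×27 matrix has rank 8, and its Smith normal form has invariant factors (1,1,1,1,1,1,1,1).

The boundary map ∂_2: C_2 → C_1 sends each 2-simplex [p,q,r] to [q,r] − [p,r] + [p,q]. For instance
  ∂[4,5,7] = [5,7] − [4,7] + [4,5],
  ∂[5,6,7] = [6,7] − [5,7] + [5,6].
As a 27×18 matrix over Z this has rank 18, with invariant factors (1,1,1,1,1,1,1,1,1,1,1,1,1,1,1,1,1,2).

Computing H_k = (kernel of ∂_k) / (image of ∂_{k+1}):

  H_0: rank C_0 − rank ∂_1 = 9 − 8 = 1, and the invariant factors of ∂_1 are all 1, so H_0 = Z.
  H_1: rank ker ∂_1 − rank ∂_2 = (27 − 8) − 18 = 1, and ∂_2 has invariant factor 2 > 1, so H_1 = Z ⊕ Z_2.
  H_2: rank ker ∂_2 − rank ∂_3 = (18 − 18) − 0 = 0, and there is no ∂_3, so H_2 = 0.

As a check, the Euler characteristic is 9 − 27 + 18 = 0, which agrees with 1 − 1 + 0 = 0.
(K is a triangulation of the Klein bottle.)

H_0 = Z,  H_1 = Z ⊕ Z_2,  H_2 = 0.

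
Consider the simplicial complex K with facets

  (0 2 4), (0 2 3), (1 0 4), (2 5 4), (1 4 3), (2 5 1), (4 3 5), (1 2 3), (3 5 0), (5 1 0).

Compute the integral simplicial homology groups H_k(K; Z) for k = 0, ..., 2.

H_0 ≅ Z,  H_1 ≅ Z/2,  H_2 = 0.

K has 6 vertices, 15 edges, 10 triangles.
rank ∂_0 = 0, rank ∂_1 = 5 ⇒ b_0 = 6 − 0 − 5 = 1; all invariant factors of ∂_1 are 1 so no torsion. So H_0 ≅ Z.
rank ∂_1 = 5, rank ∂_2 = 10 ⇒ b_1 = 15 − 5 − 10 = 0; ∂_2 has invariant factor(s) [2] giving torsion. So H_1 ≅ Z/2.
rank ∂_2 = 10, rank ∂_3 = 0 ⇒ b_2 = 10 − 10 − 0 = 0. So H_2 ≅ 0.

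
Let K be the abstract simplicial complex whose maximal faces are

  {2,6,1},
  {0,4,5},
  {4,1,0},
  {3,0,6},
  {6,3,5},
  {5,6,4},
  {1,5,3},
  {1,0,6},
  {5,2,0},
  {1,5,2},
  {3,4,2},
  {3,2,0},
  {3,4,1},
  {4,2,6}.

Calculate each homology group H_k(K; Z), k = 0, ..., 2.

Order the vertices as 0 < 1 < 2 < 3 < 4 < 5 < 6. Listing each simplex with vertices in this order, K has dimension 2 with simplices:

  0-simplices (7): [0], [1], [2], [3], [4], [5], [6]
  1-simplices (21): [0,1], [0,2], [0,3], [0,4], [0,5], [0,6], [1,2], [1,3], [1,4], [1,5], [1,6], [2,3], [2,4], [2,5], [2,6], [3,4], [3,5], [3,6], [4,5], [4,6], [5,6]
  2-simplices (14): [0,1,4], [0,1,6], [0,2,3], [0,2,5], [0,3,6], [0,4,5], [1,2,5], [1,2,6], [1,3,4], [1,3,5], [2,3,4], [2,4,6], [3,5,6], [4,5,6]

so the chain groups are C_0 ≅ Z^7, C_1 ≅ Z^21, C_2 ≅ Z^14.

The boundary map ∂_1: C_1 → C_0 sends each edge [p,q] (with p < q) to q − p.
As a 7×21 matrix over Z this has rank 6, with invariant factors (1,1,1,1,1,1).

Boundary ∂_2: C_2 → C_1 sends each 2-simplex [p,q,r] to [q,r] − [p,r] + [p,q]. For instance
  ∂[0,1,4] = [1,4] − [0,4] + [0,1],
  ∂[1,2,5] = [2,5] − [1,5] + [1,2].
The resulting 21×14 matrix has rank 13, and its Smith normal form has invariant factors (1,1,1,1,1,1,1,1,1,1,1,1,1).

From H_k ≅ ker(∂_k) / im(∂_{k+1}) we obtain:

  H_0: rank C_0 − rank ∂_1 = 7 − 6 = 1, and the invariant factors of ∂_1 are all 1, so H_0 = Z.
  H_1: rank ker ∂_1 − rank ∂_2 = (21 − 6) − 13 = 2, and the invariant factors of ∂_2 are all 1, so H_1 = Z^2.
  H_2: rank ker ∂_2 − rank ∂_3 = (14 − 13) − 0 = 1, and there is no ∂_3, so H_2 = Z.

As a check, the Euler characteristic is 7 − 21 + 14 = 0, which agrees with 1 − 2 + 1 = 0.

H_0 = Z,  H_1 = Z^2,  H_2 = Z.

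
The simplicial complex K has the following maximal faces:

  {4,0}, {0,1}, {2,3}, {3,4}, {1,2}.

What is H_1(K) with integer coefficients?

Take the total order 0 < 1 < 2 < 3 < 4 on the vertex set. Then K (dimension 1) consists of the simplices:

  0-simplices (5): [0], [1], [2], [3], [4]
  1-simplices (5): [0,1], [0,4], [1,2], [2,3], [3,4]

so the chain groups are C_0 ≅ Z^5, C_1 ≅ Z^5.

Boundary ∂_1: C_1 → C_0 maps an edge to its endpoints' difference, ∂[p,q] = q − p.
The resulting 5×5 matrix has rank 4, and its Smith normal form has invariant factors (1,1,1,1).

From H_k ≅ ker(∂_k) / im(∂_{k+1}) we obtain:

  H_1: rank ker ∂_1 − rank ∂_2 = (5 − 4) − 0 = 1, and there is no ∂_2, so H_1 = Z.

H_1 ≅ Z.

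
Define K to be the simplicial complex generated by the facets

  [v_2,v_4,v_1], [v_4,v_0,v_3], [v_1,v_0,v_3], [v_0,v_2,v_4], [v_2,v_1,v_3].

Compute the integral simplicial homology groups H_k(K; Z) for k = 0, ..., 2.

Order the vertices as v_0 < v_1 < v_2 < v_3 < v_4. Listing each simplex with vertices in this order, K has dimension 2 with simplices:

  0-simplices (5): [v_0], [v_1], [v_2], [v_3], [v_4]
  1-simplices (10): [v_0,v_1], [v_0,v_2], [v_0,v_3], [v_0,v_4], [v_1,v_2], [v_1,v_3], [v_1,v_4], [v_2,v_3], [v_2,v_4], [v_3,v_4]
  2-simplices (5): [v_0,v_1,v_3], [v_0,v_2,v_4], [v_0,v_3,v_4], [v_1,v_2,v_3], [v_1,v_2,v_4]

so the chain groups are C_0 ≅ Z^5, C_1 ≅ Z^10, C_2 ≅ Z^5.

The boundary map ∂_1: C_1 → C_0 sends each edge [p,q] (with p < q) to q − p. For instance
  ∂[v_2,v_4] = [v_4] − [v_2].
As a 5×10 matrix over Z this has rank 4, with invariant factors (1,1,1,1).

Boundary ∂_2: C_2 → C_1 acts by ∂[p,q,r] = [q,r] − [p,r] + [p,q]. For instance
  ∂[v_0,v_3,v_4] = [v_3,v_4] − [v_0,v_4] + [v_0,v_3],
  ∂[v_1,v_2,v_3] = [v_2,v_3] − [v_1,v_3] + [v_1,v_2].
The resulting 10×5 matrix has rank 5, and its Smith normal form has invariant factors (1,1,1,1,1).

Reading off H_k = ker ∂_k / im ∂_{k+1}:

  H_0: rank C_0 − rank ∂_1 = 5 − 4 = 1, and the invariant factors of ∂_1 are all 1, so H_0 ≅ Z.
  H_1: rank ker ∂_1 − rank ∂_2 = (10 − 4) − 5 = 1, and the invariant factors of ∂_2 are all 1, so H_1 ≅ Z.
  H_2: rank ker ∂_2 − rank ∂_3 = (5 − 5) − 0 = 0, and there is no ∂_3, so H_2 ≅ 0.

As a check, the Euler characteristic is 5 − 10 + 5 = 0, which agrees with 1 − 1 + 0 = 0.

H_0 ≅ Z,  H_1 ≅ Z,  H_2 = 0.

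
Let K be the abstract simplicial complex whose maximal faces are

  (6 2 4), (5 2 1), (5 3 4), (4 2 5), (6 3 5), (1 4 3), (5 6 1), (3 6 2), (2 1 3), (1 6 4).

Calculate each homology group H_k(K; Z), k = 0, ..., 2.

Fix the vertex order 1 < 2 < 3 < 4 < 5 < 6 and write every simplex with vertices in increasing order. Then dim K = 2 and the simplices of K are:

  0-simplices (6): [1], [2], [3], [4], [5], [6]
  1-simplices (15): [1,2], [1,3], [1,4], [1,5], [1,6], [2,3], [2,4], [2,5], [2,6], [3,4], [3,5], [3,6], [4,5], [4,6], [5,6]
  2-simplices (10): [1,2,3], [1,2,5], [1,3,4], [1,4,6], [1,5,6], [2,3,6], [2,4,5], [2,4,6], [3,4,5], [3,5,6]

so the chain groups are C_0 ≅ Z^6, C_1 ≅ Z^15, C_2 ≅ Z^10.

Boundary ∂_1: C_1 → C_0 sends each edge [p,q] (with p < q) to q − p.
The resulting 6×15 matrix has rank 5, and its Smith normal form has invariant factors (1,1,1,1,1).

∂_2: C_2 → C_1 sends each 2-simplex [p,q,r] to [q,r] − [p,r] + [p,q]. For instance
  ∂[1,2,5] = [2,5] − [1,5] + [1,2],
  ∂[2,4,5] = [4,5] − [2,5] + [2,4].
The resulting 15×10 matrix has rank 10, and its Smith normal form has invariant factors (1,1,1,1,1,1,1,1,1,2).

Computing H_k = (kernel of ∂_k) / (image of ∂_{k+1}):

  H_0: rank C_0 − rank ∂_1 = 6 − 5 = 1, and the invariant factors of ∂_1 are all 1, so H_0 = Z.
  H_1: rank ker ∂_1 − rank ∂_2 = (15 − 5) − 10 = 0, and ∂_2 has invariant factor 2 > 1, so H_1 = Z_2.
  H_2: rank ker ∂_2 − rank ∂_3 = (10 − 10) − 0 = 0, and there is no ∂_3, so H_2 = 0.

H_0 = Z,  H_1 = Z_2,  H_2 = 0.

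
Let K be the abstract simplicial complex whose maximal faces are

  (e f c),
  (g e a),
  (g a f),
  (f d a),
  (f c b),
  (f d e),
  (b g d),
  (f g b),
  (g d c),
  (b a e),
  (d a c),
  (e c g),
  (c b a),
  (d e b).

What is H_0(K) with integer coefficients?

H_0 = Z.

K has 7 vertices, 21 edges, 14 triangles.
rank ∂_0 = 0, rank ∂_1 = 6 ⇒ b_0 = 7 − 0 − 6 = 1; all invariant factors of ∂_1 are 1 so no torsion. So H_0 ≅ Z.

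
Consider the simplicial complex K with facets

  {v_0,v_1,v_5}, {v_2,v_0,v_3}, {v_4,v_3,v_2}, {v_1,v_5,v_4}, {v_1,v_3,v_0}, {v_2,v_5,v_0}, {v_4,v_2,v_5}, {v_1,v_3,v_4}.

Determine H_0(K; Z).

H_0 = Z.

Order the vertices as v_0 < v_1 < v_2 < v_3 < v_4 < v_5. Listing each simplex with vertices in this order, K has dimension 2 with simplices:

  0-simplices (6): [v_0], [v_1], [v_2], [v_3], [v_4], [v_5]
  1-simplices (12): [v_0,v_1], [v_0,v_2], [v_0,v_3], [v_0,v_5], [v_1,v_3], [v_1,v_4], [v_1,v_5], [v_2,v_3], [v_2,v_4], [v_2,v_5], [v_3,v_4], [v_4,v_5]
  2-simplices (8): [v_0,v_1,v_3], [v_0,v_1,v_5], [v_0,v_2,v_3], [v_0,v_2,v_5], [v_1,v_3,v_4], [v_1,v_4,v_5], [v_2,v_3,v_4], [v_2,v_4,v_5]

so the chain groups are C_0 ≅ Z^6, C_1 ≅ Z^12, C_2 ≅ Z^8.

∂_1: C_1 → C_0 is given by ∂[p,q] = [q] − [p]. For instance
  ∂[v_0,v_1] = [v_1] − [v_0].
The 6×12 boundary matrix has rank 5 and Smith normal form diag(1,1,1,1,1).

∂_2: C_2 → C_1 acts by ∂[p,q,r] = [q,r] − [p,r] + [p,q]. For instance
  ∂[v_1,v_3,v_4] = [v_3,v_4] − [v_1,v_4] + [v_1,v_3],
  ∂[v_0,v_2,v_5] = [v_2,v_5] − [v_0,v_5] + [v_0,v_2].
The resulting 12×8 matrix has rank 7, and its Smith normal form has invariant factors (1,1,1,1,1,1,1).

From H_k ≅ ker(∂_k) / im(∂_{k+1}) we obtain:

  H_0: rank C_0 − rank ∂_1 = 6 − 5 = 1, and the invariant factors of ∂_1 are all 1, so H_0 = Z.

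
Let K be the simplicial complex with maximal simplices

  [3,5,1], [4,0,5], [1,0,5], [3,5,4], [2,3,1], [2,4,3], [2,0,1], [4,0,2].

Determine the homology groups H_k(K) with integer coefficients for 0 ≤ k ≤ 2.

H_0 ≅ Z,  H_1 = 0,  H_2 ≅ Z.

We work with the vertex ordering 0 < 1 < 2 < 3 < 4 < 5. The simplices of K, each written with vertices in increasing order, are:

  0-simplices (6): [0], [1], [2], [3], [4], [5]
  1-simplices (12): [0,1], [0,2], [0,4], [0,5], [1,2], [1,3], [1,5], [2,3], [2,4], [3,4], [3,5], [4,5]
  2-simplices (8): [0,1,2], [0,1,5], [0,2,4], [0,4,5], [1,2,3], [1,3,5], [2,3,4], [3,4,5]

so the chain groups are C_0 ≅ Z^6, C_1 ≅ Z^12, C_2 ≅ Z^8.

Boundary ∂_1: C_1 → C_0 sends each edge [p,q] (with p < q) to q − p.
This gives a 6×12 integer matrix of rank 5; reducing to Smith normal form yields diagonal entries (1,1,1,1,1).

The boundary map ∂_2: C_2 → C_1 maps a triangle to the signed sum of its edges. For instance
  ∂[0,4,5] = [4,5] − [0,5] + [0,4],
  ∂[1,2,3] = [2,3] − [1,3] + [1,2].
This gives a 12×8 integer matrix of rank 7; reducing to Smith normal form yields diagonal entries (1,1,1,1,1,1,1).

Reading off H_k = ker ∂_k / im ∂_{k+1}:

  H_0: rank C_0 − rank ∂_1 = 6 − 5 = 1, and the invariant factors of ∂_1 are all 1, so H_0 = Z.
  H_1: rank ker ∂_1 − rank ∂_2 = (12 − 5) − 7 = 0, and the invariant factors of ∂_2 are all 1, so H_1 = 0.
  H_2: rank ker ∂_2 − rank ∂_3 = (8 − 7) − 0 = 1, and there is no ∂_3, so H_2 = Z.

As a check, the Euler characteristic is 6 − 12 + 8 = 2, which agrees with 1 − 0 + 1 = 2.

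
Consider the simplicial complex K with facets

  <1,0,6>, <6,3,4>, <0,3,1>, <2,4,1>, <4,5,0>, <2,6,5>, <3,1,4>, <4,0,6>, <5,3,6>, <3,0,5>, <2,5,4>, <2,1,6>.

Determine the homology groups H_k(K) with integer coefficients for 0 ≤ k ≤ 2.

H_0 = Z,  H_1 = Z/2,  H_2 = 0.

Fix the vertex order 0 < 1 < 2 < 3 < 4 < 5 < 6 and write every simplex with vertices in increasing order. Then dim K = 2 and the simplices of K are:

  0-simplices (7): [0], [1], [2], [3], [4], [5], [6]
  1-simplices (18): [0,1], [0,3], [0,4], [0,5], [0,6], [1,2], [1,3], [1,4], [1,6], [2,4], [2,5], [2,6], [3,4], [3,5], [3,6], [4,5], [4,6], [5,6]
  2-simplices (12): [0,1,3], [0,1,6], [0,3,5], [0,4,5], [0,4,6], [1,2,4], [1,2,6], [1,3,4], [2,4,5], [2,5,6], [3,4,6], [3,5,6]

so the chain groups are C_0 ≅ Z^7, C_1 ≅ Z^18, C_2 ≅ Z^12.

The boundary map ∂_1: C_1 → C_0 sends each edge [p,q] (with p < q) to q − p. For instance
  ∂[0,5] = [5] − [0].
The resulting 7×18 matrix has rank 6, and its Smith normal form has invariant factors (1,1,1,1,1,1).

The boundary map ∂_2: C_2 → C_1 acts by ∂[p,q,r] = [q,r] − [p,r] + [p,q]. For instance
  ∂[1,2,6] = [2,6] − [1,6] + [1,2],
  ∂[3,5,6] = [5,6] − [3,6] + [3,5].
The 18×12 boundary matrix has rank 12 and Smith normal form diag(1,1,1,1,1,1,1,1,1,1,1,2).

Reading off H_k = ker ∂_k / im ∂_{k+1}:

  H_0: rank C_0 − rank ∂_1 = 7 − 6 = 1, and the invariant factors of ∂_1 are all 1, so H_0 = Z.
  H_1: rank ker ∂_1 − rank ∂_2 = (18 − 6) − 12 = 0, and ∂_2 has invariant factor 2 > 1, so H_1 = Z/2.
  H_2: rank ker ∂_2 − rank ∂_3 = (12 − 12) − 0 = 0, and there is no ∂_3, so H_2 = 0.

As a check, the Euler characteristic is 7 − 18 + 12 = 1, which agrees with 1 − 0 + 0 = 1.
(K is a triangulation of the real projective plane RP^2.)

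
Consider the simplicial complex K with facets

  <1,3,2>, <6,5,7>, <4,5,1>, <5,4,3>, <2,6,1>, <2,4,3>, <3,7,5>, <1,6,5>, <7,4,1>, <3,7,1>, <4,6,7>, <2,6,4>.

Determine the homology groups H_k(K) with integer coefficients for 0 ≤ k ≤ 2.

H_0 ≅ Z,  H_1 ≅ Z_2,  H_2 = 0.

We work with the vertex ordering 1 < 2 < 3 < 4 < 5 < 6 < 7. The simplices of K, each written with vertices in increasing order, are:

  0-simplices (7): [1], [2], [3], [4], [5], [6], [7]
  1-simplices (18): [1,2], [1,3], [1,4], [1,5], [1,6], [1,7], [2,3], [2,4], [2,6], [3,4], [3,5], [3,7], [4,5], [4,6], [4,7], [5,6], [5,7], [6,7]
  2-simplices (12): [1,2,3], [1,2,6], [1,3,7], [1,4,5], [1,4,7], [1,5,6], [2,3,4], [2,4,6], [3,4,5], [3,5,7], [4,6,7], [5,6,7]

so the chain groups are C_0 ≅ Z^7, C_1 ≅ Z^18, C_2 ≅ Z^12.

The boundary map ∂_1: C_1 → C_0 maps an edge to its endpoints' difference, ∂[p,q] = q − p. For instance
  ∂[4,6] = [6] − [4].
The 7×18 boundary matrix has rank 6 and Smith normal form diag(1,1,1,1,1,1).

∂_2: C_2 → C_1 acts by ∂[p,q,r] = [q,r] − [p,r] + [p,q]. For instance
  ∂[2,4,6] = [4,6] − [2,6] + [2,4],
  ∂[1,4,7] = [4,7] − [1,7] + [1,4].
The 18×12 boundary matrix has rank 12 and Smith normal form diag(1,1,1,1,1,1,1,1,1,1,1,2).

From H_k ≅ ker(∂_k) / im(∂_{k+1}) we obtain:

  H_0: rank C_0 − rank ∂_1 = 7 − 6 = 1, and the invariant factors of ∂_1 are all 1, so H_0 = Z.
  H_1: rank ker ∂_1 − rank ∂_2 = (18 − 6) − 12 = 0, and ∂_2 has invariant factor 2 > 1, so H_1 = Z_2.
  H_2: rank ker ∂_2 − rank ∂_3 = (12 − 12) − 0 = 0, and there is no ∂_3, so H_2 = 0.

As a check, the Euler characteristic is 7 − 18 + 12 = 1, which agrees with 1 − 0 + 0 = 1.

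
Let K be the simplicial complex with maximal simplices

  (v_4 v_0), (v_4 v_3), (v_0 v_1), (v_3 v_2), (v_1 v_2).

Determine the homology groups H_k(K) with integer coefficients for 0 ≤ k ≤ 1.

H_0 = Z,  H_1 = Z.

Take the total order v_0 < v_1 < v_2 < v_3 < v_4 on the vertex set. Then K (dimension 1) consists of the simplices:

  0-simplices (5): [v_0], [v_1], [v_2], [v_3], [v_4]
  1-simplices (5): [v_0,v_1], [v_0,v_4], [v_1,v_2], [v_2,v_3], [v_3,v_4]

so the chain groups are C_0 ≅ Z^5, C_1 ≅ Z^5.

The boundary map ∂_1: C_1 → C_0 is given by ∂[p,q] = [q] − [p]. For instance
  ∂[v_0,v_4] = [v_4] − [v_0].
The 5×5 boundary matrix has rank 4 and Smith normal form diag(1,1,1,1).

From H_k ≅ ker(∂_k) / im(∂_{k+1}) we obtain:

  H_0: rank C_0 − rank ∂_1 = 5 − 4 = 1, and the invariant factors of ∂_1 are all 1, so H_0 = Z.
  H_1: rank ker ∂_1 − rank ∂_2 = (5 − 4) − 0 = 1, and there is no ∂_2, so H_1 = Z.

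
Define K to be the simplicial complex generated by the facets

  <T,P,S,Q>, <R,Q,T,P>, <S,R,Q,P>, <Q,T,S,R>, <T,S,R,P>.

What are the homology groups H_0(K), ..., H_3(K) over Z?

H_0 = Z,  H_1 = 0,  H_2 = 0,  H_3 = Z.

K has 5 vertices, 10 edges, 10 triangles, 5 3-simplices.
rank ∂_0 = 0, rank ∂_1 = 4 ⇒ b_0 = 5 − 0 − 4 = 1; all invariant factors of ∂_1 are 1 so no torsion. So H_0 ≅ Z.
rank ∂_1 = 4, rank ∂_2 = 6 ⇒ b_1 = 10 − 4 − 6 = 0; all invariant factors of ∂_2 are 1 so no torsion. So H_1 ≅ 0.
rank ∂_2 = 6, rank ∂_3 = 4 ⇒ b_2 = 10 − 6 − 4 = 0; all invariant factors of ∂_3 are 1 so no torsion. So H_2 ≅ 0.
rank ∂_3 = 4, rank ∂_4 = 0 ⇒ b_3 = 5 − 4 − 0 = 1. So H_3 ≅ Z.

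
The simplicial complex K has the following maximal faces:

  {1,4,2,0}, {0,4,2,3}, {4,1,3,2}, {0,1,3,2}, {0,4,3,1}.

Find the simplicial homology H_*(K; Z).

H_0 ≅ Z,  H_1 = 0,  H_2 = 0,  H_3 ≅ Z.

Order the vertices as 0 < 1 < 2 < 3 < 4. Listing each simplex with vertices in this order, K has dimension 3 with simplices:

  0-simplices (5): [0], [1], [2], [3], [4]
  1-simplices (10): [0,1], [0,2], [0,3], [0,4], [1,2], [1,3], [1,4], [2,3], [2,4], [3,4]
  2-simplices (10): [0,1,2], [0,1,3], [0,1,4], [0,2,3], [0,2,4], [0,3,4], [1,2,3], [1,2,4], [1,3,4], [2,3,4]
  3-simplices (5): [0,1,2,3], [0,1,2,4], [0,1,3,4], [0,2,3,4], [1,2,3,4]

giving chain groups C_0 ≅ Z^5, C_1 ≅ Z^10, C_2 ≅ Z^10, C_3 ≅ Z^5.

Boundary ∂_1: C_1 → C_0 is given by ∂[p,q] = [q] − [p]. For instance
  ∂[2,3] = [3] − [2].
As a 5×10 matrix over Z this has rank 4, with invariant factors (1,1,1,1).

The boundary map ∂_2: C_2 → C_1 sends each 2-simplex [p,q,r] to [q,r] − [p,r] + [p,q]. For instance
  ∂[0,1,2] = [1,2] − [0,2] + [0,1],
  ∂[0,1,3] = [1,3] − [0,3] + [0,1].
This gives a 10×10 integer matrix of rank 6; reducing to Smith normal form yields diagonal entries (1,1,1,1,1,1).

The boundary map ∂_3: C_3 → C_2 sends each 3-simplex σ to the alternating sum Σ_i (−1)^i (σ with its i-th vertex removed). For instance
  ∂[1,2,3,4] = [2,3,4] − [1,3,4] + [1,2,4] − [1,2,3],
  ∂[0,1,2,3] = [1,2,3] − [0,2,3] + [0,1,3] − [0,1,2].
This gives a 10×5 integer matrix of rank 4; reducing to Smith normal form yields diagonal entries (1,1,1,1).

Reading off H_k = ker ∂_k / im ∂_{k+1}:

  H_0: rank C_0 − rank ∂_1 = 5 − 4 = 1, and the invariant factors of ∂_1 are all 1, so H_0 ≅ Z.
  H_1: rank ker ∂_1 − rank ∂_2 = (10 − 4) − 6 = 0, and the invariant factors of ∂_2 are all 1, so H_1 ≅ 0.
  H_2: rank ker ∂_2 − rank ∂_3 = (10 − 6) − 4 = 0, and the invariant factors of ∂_3 are all 1, so H_2 ≅ 0.
  H_3: rank ker ∂_3 − rank ∂_4 = (5 − 4) − 0 = 1, and there is no ∂_4, so H_3 ≅ Z.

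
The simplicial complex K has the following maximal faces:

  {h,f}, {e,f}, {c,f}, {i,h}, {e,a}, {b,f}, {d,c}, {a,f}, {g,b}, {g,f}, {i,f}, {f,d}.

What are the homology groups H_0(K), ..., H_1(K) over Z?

H_0 = Z,  H_1 = Z^4.

Take the total order a < b < c < d < e < f < g < h < i on the vertex set. Then K (dimension 1) consists of the simplices:

  0-simplices (9): a, b, c, d, e, f, g, h, i
  1-simplices (12): ae, af, bf, bg, cd, cf, df, ef, fg, fh, fi, hi

so the chain groups are C_0 ≅ Z^9, C_1 ≅ Z^12.

Boundary ∂_1: C_1 → C_0 is given by ∂[p,q] = [q] − [p].
As a 9×12 matrix over Z this has rank 8, with invariant factors (1,1,1,1,1,1,1,1).

Reading off H_k = ker ∂_k / im ∂_{k+1}:

  H_0: rank C_0 − rank ∂_1 = 9 − 8 = 1, and the invariant factors of ∂_1 are all 1, so H_0 = Z.
  H_1: rank ker ∂_1 − rank ∂_2 = (12 − 8) − 0 = 4, and there is no ∂_2, so H_1 = Z^4.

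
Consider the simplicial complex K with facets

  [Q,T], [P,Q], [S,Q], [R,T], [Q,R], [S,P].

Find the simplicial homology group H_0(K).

Take the total order P < Q < R < S < T on the vertex set. Then K (dimension 1) consists of the simplices:

  0-simplices (5): P, Q, R, S, T
  1-simplices (6): PQ, PS, QR, QS, QT, RT

Hence C_0 ≅ Z^5, C_1 ≅ Z^6.

∂_1: C_1 → C_0 sends each edge [p,q] (with p < q) to q − p.
The resulting 5×6 matrix has rank 4, and its Smith normal form has invariant factors (1,1,1,1).

Now H_k = ker ∂_k / im ∂_{k+1}, so:

  H_0: rank C_0 − rank ∂_1 = 5 − 4 = 1, and the invariant factors of ∂_1 are all 1, so H_0 ≅ Z.

H_0 ≅ Z.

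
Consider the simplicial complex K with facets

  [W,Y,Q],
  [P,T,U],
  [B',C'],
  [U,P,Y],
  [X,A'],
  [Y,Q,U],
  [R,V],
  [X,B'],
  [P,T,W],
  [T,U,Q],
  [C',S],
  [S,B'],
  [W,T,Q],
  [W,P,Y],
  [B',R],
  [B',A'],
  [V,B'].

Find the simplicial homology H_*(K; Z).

We work with the vertex ordering P < Q < R < S < T < U < V < W < X < Y < A' < B' < C'. The simplices of K, each written with vertices in increasing order, are:

  0-simplices (13): [P], [Q], [R], [S], [T], [U], [V], [W], [X], [Y], [A'], [B'], [C']
  1-simplices (21): [P,T], [P,U], [P,W], [P,Y], [Q,T], [Q,U], [Q,W], [Q,Y], [R,V], [R,B'], [S,B'], [S,C'], [T,U], [T,W], [U,Y], [V,B'], [W,Y], [X,A'], [X,B'], [A',B'], [B',C']
  2-simplices (8): [P,T,U], [P,T,W], [P,U,Y], [P,W,Y], [Q,T,U], [Q,T,W], [Q,U,Y], [Q,W,Y]

Hence C_0 ≅ Z^13, C_1 ≅ Z^21, C_2 ≅ Z^8.

∂_1: C_1 → C_0 maps an edge to its endpoints' difference, ∂[p,q] = q − p. For instance
  ∂[Q,W] = [W] − [Q].
As a 13×21 matrix over Z this has rank 11, with invariant factors (1,1,1,1,1,1,1,1,1,1,1).

∂_2: C_2 → C_1 maps a triangle to the signed sum of its edges. For instance
  ∂[P,T,U] = [T,U] − [P,U] + [P,T],
  ∂[P,U,Y] = [U,Y] − [P,Y] + [P,U].
The resulting 21×8 matrix has rank 7, and its Smith normal form has invariant factors (1,1,1,1,1,1,1).

Now H_k = ker ∂_k / im ∂_{k+1}, so:

  H_0: rank C_0 − rank ∂_1 = 13 − 11 = 2, and the invariant factors of ∂_1 are all 1, so H_0 = Z^2.
  H_1: rank ker ∂_1 − rank ∂_2 = (21 − 11) − 7 = 3, and the invariant factors of ∂_2 are all 1, so H_1 = Z^3.
  H_2: rank ker ∂_2 − rank ∂_3 = (8 − 7) − 0 = 1, and there is no ∂_3, so H_2 = Z.

As a check, the Euler characteristic is 13 − 21 + 8 = 0, which agrees with 2 − 3 + 1 = 0.

H_0 = Z^2,  H_1 = Z^3,  H_2 = Z.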